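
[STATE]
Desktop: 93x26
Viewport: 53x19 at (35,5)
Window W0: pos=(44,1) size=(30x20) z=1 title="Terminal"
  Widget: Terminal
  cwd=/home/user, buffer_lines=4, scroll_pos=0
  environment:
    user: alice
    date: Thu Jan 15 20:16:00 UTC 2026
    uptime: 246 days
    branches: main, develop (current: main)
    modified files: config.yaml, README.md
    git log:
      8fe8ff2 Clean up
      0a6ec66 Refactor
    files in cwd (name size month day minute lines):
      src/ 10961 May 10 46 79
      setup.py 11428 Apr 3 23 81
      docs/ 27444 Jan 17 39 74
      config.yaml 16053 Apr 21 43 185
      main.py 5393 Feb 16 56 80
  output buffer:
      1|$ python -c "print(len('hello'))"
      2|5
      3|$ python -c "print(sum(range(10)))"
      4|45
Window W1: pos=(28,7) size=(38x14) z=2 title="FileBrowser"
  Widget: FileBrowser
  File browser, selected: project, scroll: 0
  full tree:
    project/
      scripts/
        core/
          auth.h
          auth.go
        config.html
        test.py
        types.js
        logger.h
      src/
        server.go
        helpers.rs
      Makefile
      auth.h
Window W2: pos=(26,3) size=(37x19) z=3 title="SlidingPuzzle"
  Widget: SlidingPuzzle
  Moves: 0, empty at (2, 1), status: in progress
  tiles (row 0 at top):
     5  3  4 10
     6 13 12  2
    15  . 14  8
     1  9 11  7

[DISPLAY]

───────────────────────────┨          ┃              
──┬────┬────┐              ┃(sum(range┃              
3 │  4 │ 10 │              ┃━━┓       ┃              
──┼────┼────┤              ┃  ┃       ┃              
3 │ 12 │  2 │              ┃──┨       ┃              
──┼────┼────┤              ┃  ┃       ┃              
  │ 14 │  8 │              ┃  ┃       ┃              
──┼────┼────┤              ┃  ┃       ┃              
9 │ 11 │  7 │              ┃  ┃       ┃              
──┴────┴────┘              ┃  ┃       ┃              
                           ┃  ┃       ┃              
                           ┃  ┃       ┃              
                           ┃  ┃       ┃              
                           ┃  ┃       ┃              
                           ┃  ┃       ┃              
                           ┃━━┛━━━━━━━┛              
━━━━━━━━━━━━━━━━━━━━━━━━━━━┛                         
                                                     
                                                     


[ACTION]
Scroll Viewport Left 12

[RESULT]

   ┠───────────────────────────────────┨          ┃  
   ┃┌────┬────┬────┬────┐              ┃(sum(range┃  
   ┃│  5 │  3 │  4 │ 10 │              ┃━━┓       ┃  
   ┃├────┼────┼────┼────┤              ┃  ┃       ┃  
   ┃│  6 │ 13 │ 12 │  2 │              ┃──┨       ┃  
   ┃├────┼────┼────┼────┤              ┃  ┃       ┃  
   ┃│ 15 │    │ 14 │  8 │              ┃  ┃       ┃  
   ┃├────┼────┼────┼────┤              ┃  ┃       ┃  
   ┃│  1 │  9 │ 11 │  7 │              ┃  ┃       ┃  
   ┃└────┴────┴────┴────┘              ┃  ┃       ┃  
   ┃Moves: 0                           ┃  ┃       ┃  
   ┃                                   ┃  ┃       ┃  
   ┃                                   ┃  ┃       ┃  
   ┃                                   ┃  ┃       ┃  
   ┃                                   ┃  ┃       ┃  
   ┃                                   ┃━━┛━━━━━━━┛  
   ┗━━━━━━━━━━━━━━━━━━━━━━━━━━━━━━━━━━━┛             
                                                     
                                                     


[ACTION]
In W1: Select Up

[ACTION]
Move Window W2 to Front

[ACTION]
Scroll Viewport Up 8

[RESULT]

                                                     
                     ┏━━━━━━━━━━━━━━━━━━━━━━━━━━━━┓  
                     ┃ Terminal                   ┃  
   ┏━━━━━━━━━━━━━━━━━━━━━━━━━━━━━━━━━━━┓──────────┨  
   ┃ SlidingPuzzle                     ┃(len('hell┃  
   ┠───────────────────────────────────┨          ┃  
   ┃┌────┬────┬────┬────┐              ┃(sum(range┃  
   ┃│  5 │  3 │  4 │ 10 │              ┃━━┓       ┃  
   ┃├────┼────┼────┼────┤              ┃  ┃       ┃  
   ┃│  6 │ 13 │ 12 │  2 │              ┃──┨       ┃  
   ┃├────┼────┼────┼────┤              ┃  ┃       ┃  
   ┃│ 15 │    │ 14 │  8 │              ┃  ┃       ┃  
   ┃├────┼────┼────┼────┤              ┃  ┃       ┃  
   ┃│  1 │  9 │ 11 │  7 │              ┃  ┃       ┃  
   ┃└────┴────┴────┴────┘              ┃  ┃       ┃  
   ┃Moves: 0                           ┃  ┃       ┃  
   ┃                                   ┃  ┃       ┃  
   ┃                                   ┃  ┃       ┃  
   ┃                                   ┃  ┃       ┃  


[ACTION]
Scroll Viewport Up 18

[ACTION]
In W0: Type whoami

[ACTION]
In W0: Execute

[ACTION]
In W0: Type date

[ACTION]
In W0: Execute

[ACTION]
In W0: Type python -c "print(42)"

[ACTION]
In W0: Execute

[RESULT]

                                                     
                     ┏━━━━━━━━━━━━━━━━━━━━━━━━━━━━┓  
                     ┃ Terminal                   ┃  
   ┏━━━━━━━━━━━━━━━━━━━━━━━━━━━━━━━━━━━┓──────────┨  
   ┃ SlidingPuzzle                     ┃(len('hell┃  
   ┠───────────────────────────────────┨          ┃  
   ┃┌────┬────┬────┬────┐              ┃(sum(range┃  
   ┃│  5 │  3 │  4 │ 10 │              ┃━━┓       ┃  
   ┃├────┼────┼────┼────┤              ┃  ┃       ┃  
   ┃│  6 │ 13 │ 12 │  2 │              ┃──┨       ┃  
   ┃├────┼────┼────┼────┤              ┃  ┃       ┃  
   ┃│ 15 │    │ 14 │  8 │              ┃  ┃TC 2026┃  
   ┃├────┼────┼────┼────┤              ┃  ┃)"     ┃  
   ┃│  1 │  9 │ 11 │  7 │              ┃  ┃       ┃  
   ┃└────┴────┴────┴────┘              ┃  ┃       ┃  
   ┃Moves: 0                           ┃  ┃       ┃  
   ┃                                   ┃  ┃       ┃  
   ┃                                   ┃  ┃       ┃  
   ┃                                   ┃  ┃       ┃  


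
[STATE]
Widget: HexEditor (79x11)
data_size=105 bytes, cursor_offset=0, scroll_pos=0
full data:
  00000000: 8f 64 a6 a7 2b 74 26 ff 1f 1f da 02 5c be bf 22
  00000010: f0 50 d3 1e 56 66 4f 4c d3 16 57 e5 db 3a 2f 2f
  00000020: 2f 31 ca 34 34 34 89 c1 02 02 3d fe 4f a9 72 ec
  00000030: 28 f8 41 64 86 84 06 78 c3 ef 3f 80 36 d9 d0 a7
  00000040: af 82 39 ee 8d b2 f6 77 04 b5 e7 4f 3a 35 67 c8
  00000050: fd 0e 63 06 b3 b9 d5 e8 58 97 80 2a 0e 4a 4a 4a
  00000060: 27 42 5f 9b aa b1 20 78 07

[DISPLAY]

00000000  8F 64 a6 a7 2b 74 26 ff  1f 1f da 02 5c be bf 22  |.d..+t&.....\.."| 
00000010  f0 50 d3 1e 56 66 4f 4c  d3 16 57 e5 db 3a 2f 2f  |.P..VfOL..W..://| 
00000020  2f 31 ca 34 34 34 89 c1  02 02 3d fe 4f a9 72 ec  |/1.444....=.O.r.| 
00000030  28 f8 41 64 86 84 06 78  c3 ef 3f 80 36 d9 d0 a7  |(.Ad...x..?.6...| 
00000040  af 82 39 ee 8d b2 f6 77  04 b5 e7 4f 3a 35 67 c8  |..9....w...O:5g.| 
00000050  fd 0e 63 06 b3 b9 d5 e8  58 97 80 2a 0e 4a 4a 4a  |..c.....X..*.JJJ| 
00000060  27 42 5f 9b aa b1 20 78  07                       |'B_... x.       | 
                                                                               
                                                                               
                                                                               
                                                                               


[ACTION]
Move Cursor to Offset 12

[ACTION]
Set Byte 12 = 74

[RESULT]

00000000  8f 64 a6 a7 2b 74 26 ff  1f 1f da 02 74 be bf 22  |.d..+t&.....t.."| 
00000010  f0 50 d3 1e 56 66 4f 4c  d3 16 57 e5 db 3a 2f 2f  |.P..VfOL..W..://| 
00000020  2f 31 ca 34 34 34 89 c1  02 02 3d fe 4f a9 72 ec  |/1.444....=.O.r.| 
00000030  28 f8 41 64 86 84 06 78  c3 ef 3f 80 36 d9 d0 a7  |(.Ad...x..?.6...| 
00000040  af 82 39 ee 8d b2 f6 77  04 b5 e7 4f 3a 35 67 c8  |..9....w...O:5g.| 
00000050  fd 0e 63 06 b3 b9 d5 e8  58 97 80 2a 0e 4a 4a 4a  |..c.....X..*.JJJ| 
00000060  27 42 5f 9b aa b1 20 78  07                       |'B_... x.       | 
                                                                               
                                                                               
                                                                               
                                                                               


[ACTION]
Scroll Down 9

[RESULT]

00000060  27 42 5f 9b aa b1 20 78  07                       |'B_... x.       | 
                                                                               
                                                                               
                                                                               
                                                                               
                                                                               
                                                                               
                                                                               
                                                                               
                                                                               
                                                                               


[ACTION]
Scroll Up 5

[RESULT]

00000010  f0 50 d3 1e 56 66 4f 4c  d3 16 57 e5 db 3a 2f 2f  |.P..VfOL..W..://| 
00000020  2f 31 ca 34 34 34 89 c1  02 02 3d fe 4f a9 72 ec  |/1.444....=.O.r.| 
00000030  28 f8 41 64 86 84 06 78  c3 ef 3f 80 36 d9 d0 a7  |(.Ad...x..?.6...| 
00000040  af 82 39 ee 8d b2 f6 77  04 b5 e7 4f 3a 35 67 c8  |..9....w...O:5g.| 
00000050  fd 0e 63 06 b3 b9 d5 e8  58 97 80 2a 0e 4a 4a 4a  |..c.....X..*.JJJ| 
00000060  27 42 5f 9b aa b1 20 78  07                       |'B_... x.       | 
                                                                               
                                                                               
                                                                               
                                                                               
                                                                               


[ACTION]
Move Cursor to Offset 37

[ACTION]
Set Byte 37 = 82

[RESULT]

00000010  f0 50 d3 1e 56 66 4f 4c  d3 16 57 e5 db 3a 2f 2f  |.P..VfOL..W..://| 
00000020  2f 31 ca 34 34 82 89 c1  02 02 3d fe 4f a9 72 ec  |/1.44.....=.O.r.| 
00000030  28 f8 41 64 86 84 06 78  c3 ef 3f 80 36 d9 d0 a7  |(.Ad...x..?.6...| 
00000040  af 82 39 ee 8d b2 f6 77  04 b5 e7 4f 3a 35 67 c8  |..9....w...O:5g.| 
00000050  fd 0e 63 06 b3 b9 d5 e8  58 97 80 2a 0e 4a 4a 4a  |..c.....X..*.JJJ| 
00000060  27 42 5f 9b aa b1 20 78  07                       |'B_... x.       | 
                                                                               
                                                                               
                                                                               
                                                                               
                                                                               


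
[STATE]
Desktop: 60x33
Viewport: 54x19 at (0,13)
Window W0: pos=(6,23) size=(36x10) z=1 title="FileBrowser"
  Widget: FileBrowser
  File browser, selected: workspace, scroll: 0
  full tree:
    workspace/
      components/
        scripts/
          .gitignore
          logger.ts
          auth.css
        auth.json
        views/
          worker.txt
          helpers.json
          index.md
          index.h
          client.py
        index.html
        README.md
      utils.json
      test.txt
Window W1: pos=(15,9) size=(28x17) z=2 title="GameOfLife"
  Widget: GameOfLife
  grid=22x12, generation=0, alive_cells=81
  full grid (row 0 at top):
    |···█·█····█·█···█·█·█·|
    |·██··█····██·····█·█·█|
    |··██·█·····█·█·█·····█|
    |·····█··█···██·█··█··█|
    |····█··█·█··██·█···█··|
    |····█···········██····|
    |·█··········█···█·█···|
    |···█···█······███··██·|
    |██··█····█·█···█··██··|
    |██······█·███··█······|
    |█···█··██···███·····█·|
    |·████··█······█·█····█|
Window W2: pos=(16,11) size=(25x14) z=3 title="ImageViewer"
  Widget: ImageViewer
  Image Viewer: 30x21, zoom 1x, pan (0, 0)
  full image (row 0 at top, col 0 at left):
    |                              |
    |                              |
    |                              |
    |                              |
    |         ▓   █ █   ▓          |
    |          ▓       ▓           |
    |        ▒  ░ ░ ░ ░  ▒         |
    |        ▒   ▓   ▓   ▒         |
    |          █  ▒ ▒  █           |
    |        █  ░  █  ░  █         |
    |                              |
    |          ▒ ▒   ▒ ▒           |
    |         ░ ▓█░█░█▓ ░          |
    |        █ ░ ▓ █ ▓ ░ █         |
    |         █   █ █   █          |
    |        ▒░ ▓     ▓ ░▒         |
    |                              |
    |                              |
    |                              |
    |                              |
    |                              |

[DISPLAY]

               ┃┠───────────────────────┨ ┃           
               ┃┃                       ┃ ┃           
               ┃┃                       ┃ ┃           
               ┃┃                       ┃ ┃           
               ┃┃                       ┃ ┃           
               ┃┃         ▓   █ █   ▓   ┃ ┃           
               ┃┃          ▓       ▓    ┃ ┃           
               ┃┃        ▒  ░ ░ ░ ░  ▒  ┃ ┃           
               ┃┃        ▒   ▓   ▓   ▒  ┃ ┃           
               ┃┃          █  ▒ ▒  █    ┃ ┃           
      ┏━━━━━━━━┃┃        █  ░  █  ░  █  ┃ ┃           
      ┃ FileBro┃┗━━━━━━━━━━━━━━━━━━━━━━━┛ ┃           
      ┠────────┗━━━━━━━━━━━━━━━━━━━━━━━━━━┛           
      ┃> [-] workspace/                  ┃            
      ┃    [+] components/               ┃            
      ┃    utils.json                    ┃            
      ┃    test.txt                      ┃            
      ┃                                  ┃            
      ┃                                  ┃            


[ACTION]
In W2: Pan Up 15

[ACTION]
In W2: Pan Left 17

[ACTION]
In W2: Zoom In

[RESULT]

               ┃┠───────────────────────┨ ┃           
               ┃┃                       ┃ ┃           
               ┃┃                       ┃ ┃           
               ┃┃                       ┃ ┃           
               ┃┃                       ┃ ┃           
               ┃┃                       ┃ ┃           
               ┃┃                       ┃ ┃           
               ┃┃                       ┃ ┃           
               ┃┃                       ┃ ┃           
               ┃┃                  ▓▓   ┃ ┃           
      ┏━━━━━━━━┃┃                  ▓▓   ┃ ┃           
      ┃ FileBro┃┗━━━━━━━━━━━━━━━━━━━━━━━┛ ┃           
      ┠────────┗━━━━━━━━━━━━━━━━━━━━━━━━━━┛           
      ┃> [-] workspace/                  ┃            
      ┃    [+] components/               ┃            
      ┃    utils.json                    ┃            
      ┃    test.txt                      ┃            
      ┃                                  ┃            
      ┃                                  ┃            


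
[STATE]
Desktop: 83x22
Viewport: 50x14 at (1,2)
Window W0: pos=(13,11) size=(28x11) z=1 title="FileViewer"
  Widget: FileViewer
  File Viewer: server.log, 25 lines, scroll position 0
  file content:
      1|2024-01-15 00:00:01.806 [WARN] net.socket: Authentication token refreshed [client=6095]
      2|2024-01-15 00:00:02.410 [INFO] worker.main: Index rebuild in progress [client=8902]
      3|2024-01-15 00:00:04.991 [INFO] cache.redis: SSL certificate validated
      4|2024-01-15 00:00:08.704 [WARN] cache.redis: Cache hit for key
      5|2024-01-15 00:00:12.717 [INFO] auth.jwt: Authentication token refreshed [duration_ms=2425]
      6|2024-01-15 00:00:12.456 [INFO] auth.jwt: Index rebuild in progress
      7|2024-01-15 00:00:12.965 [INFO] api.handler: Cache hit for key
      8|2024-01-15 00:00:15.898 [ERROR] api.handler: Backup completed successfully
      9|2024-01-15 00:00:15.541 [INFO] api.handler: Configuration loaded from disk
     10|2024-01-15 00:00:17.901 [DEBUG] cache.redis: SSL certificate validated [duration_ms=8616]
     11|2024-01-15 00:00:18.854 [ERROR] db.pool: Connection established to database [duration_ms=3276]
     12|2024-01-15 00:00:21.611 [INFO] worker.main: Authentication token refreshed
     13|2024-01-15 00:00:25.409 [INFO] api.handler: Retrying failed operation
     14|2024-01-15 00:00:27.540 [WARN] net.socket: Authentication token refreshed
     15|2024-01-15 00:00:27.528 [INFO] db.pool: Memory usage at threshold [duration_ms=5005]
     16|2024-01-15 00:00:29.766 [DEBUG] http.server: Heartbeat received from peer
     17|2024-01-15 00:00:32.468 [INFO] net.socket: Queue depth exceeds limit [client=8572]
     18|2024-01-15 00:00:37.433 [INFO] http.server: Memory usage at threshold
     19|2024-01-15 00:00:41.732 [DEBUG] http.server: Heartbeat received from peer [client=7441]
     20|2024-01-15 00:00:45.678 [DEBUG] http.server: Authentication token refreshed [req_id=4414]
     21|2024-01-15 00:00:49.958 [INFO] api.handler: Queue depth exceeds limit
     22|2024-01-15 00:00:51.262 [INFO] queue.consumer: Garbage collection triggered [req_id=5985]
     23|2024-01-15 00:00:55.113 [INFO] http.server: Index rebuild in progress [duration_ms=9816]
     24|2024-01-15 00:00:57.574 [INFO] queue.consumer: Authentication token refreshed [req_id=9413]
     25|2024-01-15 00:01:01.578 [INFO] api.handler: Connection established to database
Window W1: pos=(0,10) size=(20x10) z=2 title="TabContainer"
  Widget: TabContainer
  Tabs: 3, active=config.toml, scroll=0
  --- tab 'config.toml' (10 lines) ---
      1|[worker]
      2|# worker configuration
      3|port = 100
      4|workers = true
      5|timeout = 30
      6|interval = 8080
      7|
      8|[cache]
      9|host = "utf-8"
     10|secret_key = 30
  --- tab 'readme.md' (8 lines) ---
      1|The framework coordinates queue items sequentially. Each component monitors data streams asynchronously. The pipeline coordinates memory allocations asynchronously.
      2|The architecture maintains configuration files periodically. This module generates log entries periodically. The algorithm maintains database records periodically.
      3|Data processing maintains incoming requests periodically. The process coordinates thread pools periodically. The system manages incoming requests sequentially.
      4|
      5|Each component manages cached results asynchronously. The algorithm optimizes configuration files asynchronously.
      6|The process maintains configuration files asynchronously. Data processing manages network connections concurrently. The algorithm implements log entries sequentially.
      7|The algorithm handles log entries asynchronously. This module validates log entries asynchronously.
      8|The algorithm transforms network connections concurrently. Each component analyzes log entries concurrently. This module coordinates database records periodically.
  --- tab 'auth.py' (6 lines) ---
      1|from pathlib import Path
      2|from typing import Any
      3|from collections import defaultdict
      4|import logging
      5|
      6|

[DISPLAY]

                                                  
                                                  
                                                  
                                                  
                                                  
                                                  
                                                  
                                                  
━━━━━━━━━━━━━━━━━━┓                               
 TabContainer     ┃━━━━━━━━━━━━━━━━━━━━┓          
──────────────────┨iewer               ┃          
[config.toml]│ rea┃────────────────────┨          
──────────────────┃1-15 00:00:01.806 [▲┃          
[worker]          ┃1-15 00:00:02.410 [█┃          


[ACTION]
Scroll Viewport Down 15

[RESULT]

                                                  
                                                  
━━━━━━━━━━━━━━━━━━┓                               
 TabContainer     ┃━━━━━━━━━━━━━━━━━━━━┓          
──────────────────┨iewer               ┃          
[config.toml]│ rea┃────────────────────┨          
──────────────────┃1-15 00:00:01.806 [▲┃          
[worker]          ┃1-15 00:00:02.410 [█┃          
# worker configura┃1-15 00:00:04.991 [░┃          
port = 100        ┃1-15 00:00:08.704 [░┃          
workers = true    ┃1-15 00:00:12.717 [░┃          
━━━━━━━━━━━━━━━━━━┛1-15 00:00:12.456 [░┃          
            ┃2024-01-15 00:00:12.965 [▼┃          
            ┗━━━━━━━━━━━━━━━━━━━━━━━━━━┛          


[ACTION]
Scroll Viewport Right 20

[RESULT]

                                                  
                                                  
                                                  
━━━━━━━━━━━━━━━━━━━┓                              
ewer               ┃                              
───────────────────┨                              
-15 00:00:01.806 [▲┃                              
-15 00:00:02.410 [█┃                              
-15 00:00:04.991 [░┃                              
-15 00:00:08.704 [░┃                              
-15 00:00:12.717 [░┃                              
-15 00:00:12.456 [░┃                              
-15 00:00:12.965 [▼┃                              
━━━━━━━━━━━━━━━━━━━┛                              


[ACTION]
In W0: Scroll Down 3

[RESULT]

                                                  
                                                  
                                                  
━━━━━━━━━━━━━━━━━━━┓                              
ewer               ┃                              
───────────────────┨                              
-15 00:00:08.704 [▲┃                              
-15 00:00:12.717 [█┃                              
-15 00:00:12.456 [░┃                              
-15 00:00:12.965 [░┃                              
-15 00:00:15.898 [░┃                              
-15 00:00:15.541 [░┃                              
-15 00:00:17.901 [▼┃                              
━━━━━━━━━━━━━━━━━━━┛                              


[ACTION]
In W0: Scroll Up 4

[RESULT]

                                                  
                                                  
                                                  
━━━━━━━━━━━━━━━━━━━┓                              
ewer               ┃                              
───────────────────┨                              
-15 00:00:01.806 [▲┃                              
-15 00:00:02.410 [█┃                              
-15 00:00:04.991 [░┃                              
-15 00:00:08.704 [░┃                              
-15 00:00:12.717 [░┃                              
-15 00:00:12.456 [░┃                              
-15 00:00:12.965 [▼┃                              
━━━━━━━━━━━━━━━━━━━┛                              


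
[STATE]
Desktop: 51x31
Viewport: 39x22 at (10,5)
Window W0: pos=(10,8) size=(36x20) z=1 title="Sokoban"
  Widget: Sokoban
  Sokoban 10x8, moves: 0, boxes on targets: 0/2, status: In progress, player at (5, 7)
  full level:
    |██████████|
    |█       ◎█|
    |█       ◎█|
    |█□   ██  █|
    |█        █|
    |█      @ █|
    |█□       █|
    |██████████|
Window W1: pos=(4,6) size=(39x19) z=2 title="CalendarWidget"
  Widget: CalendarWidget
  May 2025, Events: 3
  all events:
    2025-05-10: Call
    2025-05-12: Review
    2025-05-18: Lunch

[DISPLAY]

                                       
━━━━━━━━━━━━━━━━━━━━━━━━━━━━━━━━┓      
ndarWidget                      ┃      
────────────────────────────────┨━━┓   
          May 2025              ┃  ┃   
 We Th Fr Sa Su                 ┃──┨   
     1  2  3  4                 ┃  ┃   
  7  8  9 10* 11                ┃  ┃   
3 14 15 16 17 18*               ┃  ┃   
 21 22 23 24 25                 ┃  ┃   
 28 29 30 31                    ┃  ┃   
                                ┃  ┃   
                                ┃  ┃   
                                ┃  ┃   
                                ┃  ┃   
                                ┃  ┃   
                                ┃  ┃   
                                ┃  ┃   
                                ┃  ┃   
━━━━━━━━━━━━━━━━━━━━━━━━━━━━━━━━┛  ┃   
┃                                  ┃   
┃                                  ┃   


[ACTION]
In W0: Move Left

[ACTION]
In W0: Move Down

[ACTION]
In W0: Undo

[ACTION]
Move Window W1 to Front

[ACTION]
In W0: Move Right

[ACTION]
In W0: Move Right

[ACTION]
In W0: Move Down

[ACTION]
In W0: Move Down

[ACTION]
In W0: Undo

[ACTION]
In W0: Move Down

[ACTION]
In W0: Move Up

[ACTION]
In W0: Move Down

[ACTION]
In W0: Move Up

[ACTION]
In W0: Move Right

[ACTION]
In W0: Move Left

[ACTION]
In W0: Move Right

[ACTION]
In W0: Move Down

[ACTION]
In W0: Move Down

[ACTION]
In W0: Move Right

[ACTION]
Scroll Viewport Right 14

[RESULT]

                                       
━━━━━━━━━━━━━━━━━━━━━━━━━━━━━━┓        
arWidget                      ┃        
──────────────────────────────┨━━┓     
        May 2025              ┃  ┃     
e Th Fr Sa Su                 ┃──┨     
   1  2  3  4                 ┃  ┃     
7  8  9 10* 11                ┃  ┃     
14 15 16 17 18*               ┃  ┃     
1 22 23 24 25                 ┃  ┃     
8 29 30 31                    ┃  ┃     
                              ┃  ┃     
                              ┃  ┃     
                              ┃  ┃     
                              ┃  ┃     
                              ┃  ┃     
                              ┃  ┃     
                              ┃  ┃     
                              ┃  ┃     
━━━━━━━━━━━━━━━━━━━━━━━━━━━━━━┛  ┃     
                                 ┃     
                                 ┃     


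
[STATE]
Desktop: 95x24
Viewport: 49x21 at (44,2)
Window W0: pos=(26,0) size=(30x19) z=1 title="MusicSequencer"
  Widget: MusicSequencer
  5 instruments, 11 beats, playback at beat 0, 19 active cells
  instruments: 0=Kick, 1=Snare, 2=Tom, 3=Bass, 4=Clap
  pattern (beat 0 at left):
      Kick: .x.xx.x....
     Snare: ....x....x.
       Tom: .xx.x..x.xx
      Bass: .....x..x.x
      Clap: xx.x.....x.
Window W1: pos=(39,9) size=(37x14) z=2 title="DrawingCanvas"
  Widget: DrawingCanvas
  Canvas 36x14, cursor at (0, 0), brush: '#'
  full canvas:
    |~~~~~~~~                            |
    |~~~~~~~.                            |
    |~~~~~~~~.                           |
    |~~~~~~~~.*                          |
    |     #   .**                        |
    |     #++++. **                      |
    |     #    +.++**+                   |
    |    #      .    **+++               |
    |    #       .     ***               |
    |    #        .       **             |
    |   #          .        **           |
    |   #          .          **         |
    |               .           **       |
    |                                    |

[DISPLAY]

───────────┨                                     
           ┃                                     
           ┃                                     
           ┃                                     
           ┃                                     
           ┃                                     
           ┃                                     
━━━━━━━━━━━━━━━━━━━━━━━━━━━━━━━┓                 
wingCanvas                     ┃                 
───────────────────────────────┨                 
~~~~                           ┃                 
~~~.                           ┃                 
~~~~.                          ┃                 
~~~~.*                         ┃                 
 #   .**                       ┃                 
 #++++. **                     ┃                 
 #    +.++**+                  ┃                 
#      .    **+++              ┃                 
#       .     ***              ┃                 
#        .       **            ┃                 
━━━━━━━━━━━━━━━━━━━━━━━━━━━━━━━┛                 


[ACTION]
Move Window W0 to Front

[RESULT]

───────────┨                                     
           ┃                                     
           ┃                                     
           ┃                                     
           ┃                                     
           ┃                                     
           ┃                                     
           ┃━━━━━━━━━━━━━━━━━━━┓                 
           ┃                   ┃                 
           ┃───────────────────┨                 
           ┃                   ┃                 
           ┃                   ┃                 
           ┃                   ┃                 
           ┃                   ┃                 
           ┃                   ┃                 
           ┃                   ┃                 
━━━━━━━━━━━┛+                  ┃                 
#      .    **+++              ┃                 
#       .     ***              ┃                 
#        .       **            ┃                 
━━━━━━━━━━━━━━━━━━━━━━━━━━━━━━━┛                 


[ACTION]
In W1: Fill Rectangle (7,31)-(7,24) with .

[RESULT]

───────────┨                                     
           ┃                                     
           ┃                                     
           ┃                                     
           ┃                                     
           ┃                                     
           ┃                                     
           ┃━━━━━━━━━━━━━━━━━━━┓                 
           ┃                   ┃                 
           ┃───────────────────┨                 
           ┃                   ┃                 
           ┃                   ┃                 
           ┃                   ┃                 
           ┃                   ┃                 
           ┃                   ┃                 
           ┃                   ┃                 
━━━━━━━━━━━┛+                  ┃                 
#      .    **+++   ........   ┃                 
#       .     ***              ┃                 
#        .       **            ┃                 
━━━━━━━━━━━━━━━━━━━━━━━━━━━━━━━┛                 


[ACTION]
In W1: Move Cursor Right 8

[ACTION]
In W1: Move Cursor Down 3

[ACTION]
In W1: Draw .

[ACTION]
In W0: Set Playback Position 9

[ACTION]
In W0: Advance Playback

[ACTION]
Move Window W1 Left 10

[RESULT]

───────────┨                                     
           ┃                                     
           ┃                                     
           ┃                                     
           ┃                                     
           ┃                                     
           ┃                                     
           ┃━━━━━━━━━┓                           
           ┃         ┃                           
           ┃─────────┨                           
           ┃         ┃                           
           ┃         ┃                           
           ┃         ┃                           
           ┃         ┃                           
           ┃         ┃                           
           ┃         ┃                           
━━━━━━━━━━━┛         ┃                           
  **+++   ........   ┃                           
    ***              ┃                           
       **            ┃                           
━━━━━━━━━━━━━━━━━━━━━┛                           


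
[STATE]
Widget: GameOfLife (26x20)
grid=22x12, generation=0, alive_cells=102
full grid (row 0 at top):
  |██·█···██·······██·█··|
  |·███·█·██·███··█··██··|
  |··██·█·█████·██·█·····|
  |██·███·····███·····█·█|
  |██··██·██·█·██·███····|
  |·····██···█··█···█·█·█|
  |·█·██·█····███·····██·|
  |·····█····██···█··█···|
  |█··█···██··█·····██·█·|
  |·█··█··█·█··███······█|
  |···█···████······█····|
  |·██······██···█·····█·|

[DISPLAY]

Gen: 0                    
██·█···██·······██·█··    
·███·█·██·███··█··██··    
··██·█·█████·██·█·····    
██·███·····███·····█·█    
██··██·██·█·██·███····    
·····██···█··█···█·█·█    
·█·██·█····███·····██·    
·····█····██···█··█···    
█··█···██··█·····██·█·    
·█··█··█·█··███······█    
···█···████······█····    
·██······██···█·····█·    
                          
                          
                          
                          
                          
                          
                          


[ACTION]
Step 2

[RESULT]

Gen: 2                    
██·····██···██████·█··    
█···██······██········    
██·············███··█·    
█·█···█·█······█·█·█··    
···█····███·····██····    
█···█···███·····██·██·    
····█·██·██······█··█·    
···█·····██·█····█··█·    
········██·█·██·█·····    
··█·█·█····█·····█·█··    
·█··█·····██·█········    
··█···················    
                          
                          
                          
                          
                          
                          
                          


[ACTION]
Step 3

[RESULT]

Gen: 5                    
······················    
██················█···    
··█···········███·····    
█·█···········██····█·    
·██·················█·    
··█··██··············█    
·····█·█····██···████·    
···█·████··███·█····█·    
···██····██····███····    
···██···█····█████····    
···█·····███·██·······    
··········██··········    
                          
                          
                          
                          
                          
                          
                          


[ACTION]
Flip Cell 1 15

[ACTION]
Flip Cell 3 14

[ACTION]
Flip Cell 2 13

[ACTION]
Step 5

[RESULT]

Gen: 10                   
······················    
······················    
··██··················    
······················    
··███··············██·    
···█·█·······██··████·    
····██·······██·██·█··    
···██·█······█··██·██·    
·██·███··········████·    
·███···█·····█···█····    
······················    
······················    
                          
                          
                          
                          
                          
                          
                          
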